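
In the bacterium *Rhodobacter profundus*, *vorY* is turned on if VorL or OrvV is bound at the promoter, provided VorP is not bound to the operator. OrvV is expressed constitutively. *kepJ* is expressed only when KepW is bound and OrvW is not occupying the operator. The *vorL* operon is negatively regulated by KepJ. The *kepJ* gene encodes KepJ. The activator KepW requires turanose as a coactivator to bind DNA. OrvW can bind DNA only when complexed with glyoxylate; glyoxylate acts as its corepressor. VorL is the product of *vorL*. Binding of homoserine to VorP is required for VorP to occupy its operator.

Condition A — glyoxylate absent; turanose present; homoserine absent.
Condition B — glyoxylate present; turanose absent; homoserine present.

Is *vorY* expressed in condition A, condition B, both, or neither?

Condition A:
Glyoxylate is absent, so OrvW is inactive.
Turanose is present, so KepW is active.
No repressor is bound and KepW is active, so *kepJ* is transcribed.
So KepJ is produced and active.
With repressor KepJ bound, *vorL* is not transcribed.
So VorL is not produced.
OrvV is produced constitutively and is active.
Homoserine is absent, so VorP is inactive.
Activator OrvV is present, so *vorY* is transcribed.
→ *vorY* is ON in A.
Condition B:
Glyoxylate is present, so OrvW is active.
Turanose is absent, so KepW is inactive.
With repressor OrvW bound, *kepJ* is not transcribed.
So KepJ is not produced.
With no repressor bound, *vorL* is transcribed.
So VorL is produced and active.
OrvV is produced constitutively and is active.
Homoserine is present, so VorP is active.
With repressor VorP bound, *vorY* is not transcribed.
→ *vorY* is OFF in B.

A only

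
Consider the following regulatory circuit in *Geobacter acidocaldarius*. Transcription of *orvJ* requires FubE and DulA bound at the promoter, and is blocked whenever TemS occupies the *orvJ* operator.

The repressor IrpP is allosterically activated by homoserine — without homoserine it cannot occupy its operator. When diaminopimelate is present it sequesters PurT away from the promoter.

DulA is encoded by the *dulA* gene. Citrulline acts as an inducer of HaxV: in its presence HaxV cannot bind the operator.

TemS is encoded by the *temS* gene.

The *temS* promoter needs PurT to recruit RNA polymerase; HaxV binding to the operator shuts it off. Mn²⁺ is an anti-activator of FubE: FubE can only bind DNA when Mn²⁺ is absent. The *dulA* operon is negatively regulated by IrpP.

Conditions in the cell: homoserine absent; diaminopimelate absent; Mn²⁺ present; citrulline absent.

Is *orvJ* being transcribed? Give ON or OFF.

OFF

Diaminopimelate is absent, so PurT is active.
Citrulline is absent, so HaxV is active.
With repressor HaxV bound, *temS* is not transcribed.
So TemS is not produced.
Mn²⁺ is present, so FubE is inactive.
Homoserine is absent, so IrpP is inactive.
With no repressor bound, *dulA* is transcribed.
So DulA is produced and active.
Required activator FubE is absent, so *orvJ* is not transcribed.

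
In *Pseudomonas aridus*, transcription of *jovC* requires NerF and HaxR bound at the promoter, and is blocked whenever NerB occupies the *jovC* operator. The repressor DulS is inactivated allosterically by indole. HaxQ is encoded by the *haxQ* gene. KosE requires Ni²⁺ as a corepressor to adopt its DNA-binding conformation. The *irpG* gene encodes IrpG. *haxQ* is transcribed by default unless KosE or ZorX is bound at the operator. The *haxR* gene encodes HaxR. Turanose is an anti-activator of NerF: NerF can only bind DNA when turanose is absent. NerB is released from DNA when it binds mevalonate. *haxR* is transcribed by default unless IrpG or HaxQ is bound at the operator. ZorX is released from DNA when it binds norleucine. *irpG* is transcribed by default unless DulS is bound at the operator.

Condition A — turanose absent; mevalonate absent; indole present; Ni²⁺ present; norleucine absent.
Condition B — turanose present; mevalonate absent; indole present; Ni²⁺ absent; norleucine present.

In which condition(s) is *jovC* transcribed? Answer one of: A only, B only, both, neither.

Condition A:
Turanose is absent, so NerF is active.
Mevalonate is absent, so NerB is active.
Indole is present, so DulS is inactive.
With no repressor bound, *irpG* is transcribed.
So IrpG is produced and active.
Ni²⁺ is present, so KosE is active.
Norleucine is absent, so ZorX is active.
With repressor KosE bound, *haxQ* is not transcribed.
So HaxQ is not produced.
With repressor IrpG bound, *haxR* is not transcribed.
So HaxR is not produced.
With repressor NerB bound, *jovC* is not transcribed.
→ *jovC* is OFF in A.
Condition B:
Turanose is present, so NerF is inactive.
Mevalonate is absent, so NerB is active.
Indole is present, so DulS is inactive.
With no repressor bound, *irpG* is transcribed.
So IrpG is produced and active.
Ni²⁺ is absent, so KosE is inactive.
Norleucine is present, so ZorX is inactive.
With no repressor bound, *haxQ* is transcribed.
So HaxQ is produced and active.
With repressor IrpG bound, *haxR* is not transcribed.
So HaxR is not produced.
With repressor NerB bound, *jovC* is not transcribed.
→ *jovC* is OFF in B.

neither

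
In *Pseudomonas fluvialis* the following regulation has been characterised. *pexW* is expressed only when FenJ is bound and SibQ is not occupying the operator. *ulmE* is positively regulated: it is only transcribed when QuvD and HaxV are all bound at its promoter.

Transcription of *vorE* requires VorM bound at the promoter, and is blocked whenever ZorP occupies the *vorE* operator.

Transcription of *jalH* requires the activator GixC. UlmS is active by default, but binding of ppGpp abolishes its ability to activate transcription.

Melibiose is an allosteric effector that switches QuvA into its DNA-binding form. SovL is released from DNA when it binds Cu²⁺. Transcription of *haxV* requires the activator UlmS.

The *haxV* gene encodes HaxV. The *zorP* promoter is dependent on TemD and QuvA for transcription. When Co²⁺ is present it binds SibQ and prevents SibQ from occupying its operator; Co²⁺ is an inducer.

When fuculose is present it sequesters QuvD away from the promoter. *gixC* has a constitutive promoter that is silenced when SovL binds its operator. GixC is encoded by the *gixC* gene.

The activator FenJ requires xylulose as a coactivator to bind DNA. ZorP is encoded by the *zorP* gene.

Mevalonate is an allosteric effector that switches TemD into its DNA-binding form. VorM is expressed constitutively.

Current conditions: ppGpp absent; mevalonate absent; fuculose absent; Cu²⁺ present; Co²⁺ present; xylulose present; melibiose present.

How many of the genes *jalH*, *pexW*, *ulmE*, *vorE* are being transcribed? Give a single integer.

Cu²⁺ is present, so SovL is inactive.
With no repressor bound, *gixC* is transcribed.
So GixC is produced and active.
No repressor is bound and GixC is active, so *jalH* is transcribed.
→ *jalH* is ON.
Co²⁺ is present, so SibQ is inactive.
Xylulose is present, so FenJ is active.
No repressor is bound and FenJ is active, so *pexW* is transcribed.
→ *pexW* is ON.
Fuculose is absent, so QuvD is active.
ppGpp is absent, so UlmS is active.
No repressor is bound and UlmS is active, so *haxV* is transcribed.
So HaxV is produced and active.
No repressor is bound and QuvD and HaxV are active, so *ulmE* is transcribed.
→ *ulmE* is ON.
VorM is produced constitutively and is active.
Mevalonate is absent, so TemD is inactive.
Melibiose is present, so QuvA is active.
Required activator TemD is absent, so *zorP* is not transcribed.
So ZorP is not produced.
No repressor is bound and VorM is active, so *vorE* is transcribed.
→ *vorE* is ON.
4 of the 4 genes are transcribed.

4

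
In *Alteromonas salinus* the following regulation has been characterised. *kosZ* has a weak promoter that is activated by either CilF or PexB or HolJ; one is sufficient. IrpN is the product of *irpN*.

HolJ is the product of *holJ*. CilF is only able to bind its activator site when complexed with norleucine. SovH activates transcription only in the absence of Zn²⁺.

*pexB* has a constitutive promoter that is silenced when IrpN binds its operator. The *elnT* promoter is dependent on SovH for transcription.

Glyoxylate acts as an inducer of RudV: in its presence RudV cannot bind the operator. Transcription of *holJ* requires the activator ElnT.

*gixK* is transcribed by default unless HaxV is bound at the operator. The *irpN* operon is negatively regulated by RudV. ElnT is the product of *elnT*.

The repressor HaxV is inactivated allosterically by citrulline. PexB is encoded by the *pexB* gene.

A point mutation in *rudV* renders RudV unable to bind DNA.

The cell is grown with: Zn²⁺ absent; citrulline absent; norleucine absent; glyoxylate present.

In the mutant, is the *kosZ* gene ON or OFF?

ON

Norleucine is absent, so CilF is inactive.
RudV is non-functional in this strain, so it has no effect.
With no repressor bound, *irpN* is transcribed.
So IrpN is produced and active.
With repressor IrpN bound, *pexB* is not transcribed.
So PexB is not produced.
Zn²⁺ is absent, so SovH is active.
No repressor is bound and SovH is active, so *elnT* is transcribed.
So ElnT is produced and active.
No repressor is bound and ElnT is active, so *holJ* is transcribed.
So HolJ is produced and active.
Activator HolJ is present, so *kosZ* is transcribed.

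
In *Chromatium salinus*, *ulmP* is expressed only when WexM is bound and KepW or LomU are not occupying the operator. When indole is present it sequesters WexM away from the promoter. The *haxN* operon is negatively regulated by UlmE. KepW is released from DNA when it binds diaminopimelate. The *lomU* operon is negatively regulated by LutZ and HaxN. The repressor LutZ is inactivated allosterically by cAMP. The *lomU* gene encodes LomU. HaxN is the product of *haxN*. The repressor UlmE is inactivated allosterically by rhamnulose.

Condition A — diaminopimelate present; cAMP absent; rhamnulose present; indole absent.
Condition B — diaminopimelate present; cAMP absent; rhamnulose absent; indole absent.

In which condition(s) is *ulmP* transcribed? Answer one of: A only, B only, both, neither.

both

Condition A:
Diaminopimelate is present, so KepW is inactive.
cAMP is absent, so LutZ is active.
Rhamnulose is present, so UlmE is inactive.
With no repressor bound, *haxN* is transcribed.
So HaxN is produced and active.
With repressor LutZ bound, *lomU* is not transcribed.
So LomU is not produced.
Indole is absent, so WexM is active.
No repressor is bound and WexM is active, so *ulmP* is transcribed.
→ *ulmP* is ON in A.
Condition B:
Diaminopimelate is present, so KepW is inactive.
cAMP is absent, so LutZ is active.
Rhamnulose is absent, so UlmE is active.
With repressor UlmE bound, *haxN* is not transcribed.
So HaxN is not produced.
With repressor LutZ bound, *lomU* is not transcribed.
So LomU is not produced.
Indole is absent, so WexM is active.
No repressor is bound and WexM is active, so *ulmP* is transcribed.
→ *ulmP* is ON in B.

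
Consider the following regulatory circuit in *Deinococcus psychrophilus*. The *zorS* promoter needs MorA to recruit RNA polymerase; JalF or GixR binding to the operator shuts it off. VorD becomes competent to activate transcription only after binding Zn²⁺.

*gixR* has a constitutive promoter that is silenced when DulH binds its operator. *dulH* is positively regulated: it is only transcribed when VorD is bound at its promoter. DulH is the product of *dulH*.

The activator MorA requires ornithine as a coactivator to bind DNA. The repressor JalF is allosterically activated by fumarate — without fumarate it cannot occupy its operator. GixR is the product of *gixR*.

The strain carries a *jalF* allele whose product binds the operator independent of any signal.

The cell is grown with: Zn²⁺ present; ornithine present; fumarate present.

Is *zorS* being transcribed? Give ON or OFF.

OFF

Ornithine is present, so MorA is active.
JalF is constitutively active in this strain.
Zn²⁺ is present, so VorD is active.
No repressor is bound and VorD is active, so *dulH* is transcribed.
So DulH is produced and active.
With repressor DulH bound, *gixR* is not transcribed.
So GixR is not produced.
With repressor JalF bound, *zorS* is not transcribed.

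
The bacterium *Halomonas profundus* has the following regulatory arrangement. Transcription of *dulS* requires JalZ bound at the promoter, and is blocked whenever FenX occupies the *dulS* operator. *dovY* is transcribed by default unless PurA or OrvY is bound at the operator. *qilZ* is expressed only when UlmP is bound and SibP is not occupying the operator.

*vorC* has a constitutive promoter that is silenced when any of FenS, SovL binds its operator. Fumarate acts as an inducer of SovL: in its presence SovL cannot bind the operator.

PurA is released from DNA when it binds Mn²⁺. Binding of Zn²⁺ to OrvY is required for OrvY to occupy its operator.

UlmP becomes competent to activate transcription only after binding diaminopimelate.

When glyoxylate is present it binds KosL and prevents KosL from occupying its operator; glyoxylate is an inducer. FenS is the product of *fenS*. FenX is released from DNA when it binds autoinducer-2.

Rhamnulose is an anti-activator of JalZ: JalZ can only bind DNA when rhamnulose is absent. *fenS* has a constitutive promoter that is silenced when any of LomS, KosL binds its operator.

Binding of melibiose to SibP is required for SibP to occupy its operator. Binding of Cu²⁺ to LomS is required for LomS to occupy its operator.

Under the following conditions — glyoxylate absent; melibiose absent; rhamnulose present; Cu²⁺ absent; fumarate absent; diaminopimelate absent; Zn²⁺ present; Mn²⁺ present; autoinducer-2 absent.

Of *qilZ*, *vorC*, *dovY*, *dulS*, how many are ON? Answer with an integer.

Diaminopimelate is absent, so UlmP is inactive.
Melibiose is absent, so SibP is inactive.
Required activator UlmP is absent, so *qilZ* is not transcribed.
→ *qilZ* is OFF.
Cu²⁺ is absent, so LomS is inactive.
Glyoxylate is absent, so KosL is active.
With repressor KosL bound, *fenS* is not transcribed.
So FenS is not produced.
Fumarate is absent, so SovL is active.
With repressor SovL bound, *vorC* is not transcribed.
→ *vorC* is OFF.
Mn²⁺ is present, so PurA is inactive.
Zn²⁺ is present, so OrvY is active.
With repressor OrvY bound, *dovY* is not transcribed.
→ *dovY* is OFF.
Autoinducer-2 is absent, so FenX is active.
Rhamnulose is present, so JalZ is inactive.
With repressor FenX bound, *dulS* is not transcribed.
→ *dulS* is OFF.
0 of the 4 genes are transcribed.

0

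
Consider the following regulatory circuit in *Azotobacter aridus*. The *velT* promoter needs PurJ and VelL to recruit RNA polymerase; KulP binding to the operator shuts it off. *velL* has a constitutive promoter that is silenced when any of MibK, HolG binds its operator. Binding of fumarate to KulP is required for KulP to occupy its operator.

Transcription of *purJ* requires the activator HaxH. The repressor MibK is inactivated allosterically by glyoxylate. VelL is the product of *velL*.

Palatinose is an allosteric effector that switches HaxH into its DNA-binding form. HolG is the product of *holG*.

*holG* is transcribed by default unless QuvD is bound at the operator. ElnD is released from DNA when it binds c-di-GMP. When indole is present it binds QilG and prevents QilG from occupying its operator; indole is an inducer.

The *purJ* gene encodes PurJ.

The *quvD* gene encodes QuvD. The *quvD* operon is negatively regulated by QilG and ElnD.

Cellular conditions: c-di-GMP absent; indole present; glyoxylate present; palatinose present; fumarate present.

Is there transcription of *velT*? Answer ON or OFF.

Palatinose is present, so HaxH is active.
No repressor is bound and HaxH is active, so *purJ* is transcribed.
So PurJ is produced and active.
Fumarate is present, so KulP is active.
Glyoxylate is present, so MibK is inactive.
Indole is present, so QilG is inactive.
c-di-GMP is absent, so ElnD is active.
With repressor ElnD bound, *quvD* is not transcribed.
So QuvD is not produced.
With no repressor bound, *holG* is transcribed.
So HolG is produced and active.
With repressor HolG bound, *velL* is not transcribed.
So VelL is not produced.
With repressor KulP bound, *velT* is not transcribed.

OFF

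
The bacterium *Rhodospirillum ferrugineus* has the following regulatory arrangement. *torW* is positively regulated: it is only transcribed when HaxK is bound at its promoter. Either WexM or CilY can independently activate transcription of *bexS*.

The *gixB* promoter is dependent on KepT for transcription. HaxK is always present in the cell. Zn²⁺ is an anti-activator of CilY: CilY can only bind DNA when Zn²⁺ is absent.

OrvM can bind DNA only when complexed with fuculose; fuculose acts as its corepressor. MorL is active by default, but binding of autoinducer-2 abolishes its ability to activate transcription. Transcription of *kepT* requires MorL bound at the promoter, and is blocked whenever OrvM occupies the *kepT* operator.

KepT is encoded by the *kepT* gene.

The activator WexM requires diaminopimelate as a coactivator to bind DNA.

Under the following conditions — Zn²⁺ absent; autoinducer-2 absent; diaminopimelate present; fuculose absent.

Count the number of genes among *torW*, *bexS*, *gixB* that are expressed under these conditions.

3

HaxK is produced constitutively and is active.
No repressor is bound and HaxK is active, so *torW* is transcribed.
→ *torW* is ON.
Diaminopimelate is present, so WexM is active.
Zn²⁺ is absent, so CilY is active.
Activator WexM is present, so *bexS* is transcribed.
→ *bexS* is ON.
Fuculose is absent, so OrvM is inactive.
Autoinducer-2 is absent, so MorL is active.
No repressor is bound and MorL is active, so *kepT* is transcribed.
So KepT is produced and active.
No repressor is bound and KepT is active, so *gixB* is transcribed.
→ *gixB* is ON.
3 of the 3 genes are transcribed.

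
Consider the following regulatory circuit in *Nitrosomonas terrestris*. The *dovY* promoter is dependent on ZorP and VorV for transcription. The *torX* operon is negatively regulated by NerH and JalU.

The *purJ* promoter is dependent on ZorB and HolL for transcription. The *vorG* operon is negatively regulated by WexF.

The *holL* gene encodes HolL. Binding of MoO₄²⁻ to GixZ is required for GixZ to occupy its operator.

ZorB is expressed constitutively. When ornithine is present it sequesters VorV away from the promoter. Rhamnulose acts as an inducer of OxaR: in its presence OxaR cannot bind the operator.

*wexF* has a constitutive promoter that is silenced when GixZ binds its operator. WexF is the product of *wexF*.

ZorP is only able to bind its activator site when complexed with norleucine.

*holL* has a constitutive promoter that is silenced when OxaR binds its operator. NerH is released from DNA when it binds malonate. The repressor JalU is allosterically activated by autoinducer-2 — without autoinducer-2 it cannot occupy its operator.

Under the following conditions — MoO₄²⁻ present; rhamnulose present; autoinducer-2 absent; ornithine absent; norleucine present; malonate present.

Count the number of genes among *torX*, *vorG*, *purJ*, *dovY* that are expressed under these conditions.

Malonate is present, so NerH is inactive.
Autoinducer-2 is absent, so JalU is inactive.
With no repressor bound, *torX* is transcribed.
→ *torX* is ON.
MoO₄²⁻ is present, so GixZ is active.
With repressor GixZ bound, *wexF* is not transcribed.
So WexF is not produced.
With no repressor bound, *vorG* is transcribed.
→ *vorG* is ON.
ZorB is produced constitutively and is active.
Rhamnulose is present, so OxaR is inactive.
With no repressor bound, *holL* is transcribed.
So HolL is produced and active.
No repressor is bound and ZorB and HolL are active, so *purJ* is transcribed.
→ *purJ* is ON.
Norleucine is present, so ZorP is active.
Ornithine is absent, so VorV is active.
No repressor is bound and ZorP and VorV are active, so *dovY* is transcribed.
→ *dovY* is ON.
4 of the 4 genes are transcribed.

4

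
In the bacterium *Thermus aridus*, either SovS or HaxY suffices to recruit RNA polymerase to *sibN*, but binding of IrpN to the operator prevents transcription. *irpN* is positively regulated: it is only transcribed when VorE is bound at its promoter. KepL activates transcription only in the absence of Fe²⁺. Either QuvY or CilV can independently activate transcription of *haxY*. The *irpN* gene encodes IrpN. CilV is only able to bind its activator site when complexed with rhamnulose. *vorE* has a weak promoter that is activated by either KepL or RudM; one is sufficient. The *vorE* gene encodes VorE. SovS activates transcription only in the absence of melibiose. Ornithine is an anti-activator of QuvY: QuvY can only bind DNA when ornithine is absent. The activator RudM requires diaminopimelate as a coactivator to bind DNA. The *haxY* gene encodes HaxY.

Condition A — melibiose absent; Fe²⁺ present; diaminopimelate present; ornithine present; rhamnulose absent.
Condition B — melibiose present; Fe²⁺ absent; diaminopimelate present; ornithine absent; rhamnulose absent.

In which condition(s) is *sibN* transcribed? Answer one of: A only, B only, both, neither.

neither

Condition A:
Melibiose is absent, so SovS is active.
Fe²⁺ is present, so KepL is inactive.
Diaminopimelate is present, so RudM is active.
Activator RudM is present, so *vorE* is transcribed.
So VorE is produced and active.
No repressor is bound and VorE is active, so *irpN* is transcribed.
So IrpN is produced and active.
Ornithine is present, so QuvY is inactive.
Rhamnulose is absent, so CilV is inactive.
No activator is available at the *haxY* promoter, so *haxY* is not transcribed.
So HaxY is not produced.
With repressor IrpN bound, *sibN* is not transcribed.
→ *sibN* is OFF in A.
Condition B:
Melibiose is present, so SovS is inactive.
Fe²⁺ is absent, so KepL is active.
Diaminopimelate is present, so RudM is active.
Activator KepL is present, so *vorE* is transcribed.
So VorE is produced and active.
No repressor is bound and VorE is active, so *irpN* is transcribed.
So IrpN is produced and active.
Ornithine is absent, so QuvY is active.
Rhamnulose is absent, so CilV is inactive.
Activator QuvY is present, so *haxY* is transcribed.
So HaxY is produced and active.
With repressor IrpN bound, *sibN* is not transcribed.
→ *sibN* is OFF in B.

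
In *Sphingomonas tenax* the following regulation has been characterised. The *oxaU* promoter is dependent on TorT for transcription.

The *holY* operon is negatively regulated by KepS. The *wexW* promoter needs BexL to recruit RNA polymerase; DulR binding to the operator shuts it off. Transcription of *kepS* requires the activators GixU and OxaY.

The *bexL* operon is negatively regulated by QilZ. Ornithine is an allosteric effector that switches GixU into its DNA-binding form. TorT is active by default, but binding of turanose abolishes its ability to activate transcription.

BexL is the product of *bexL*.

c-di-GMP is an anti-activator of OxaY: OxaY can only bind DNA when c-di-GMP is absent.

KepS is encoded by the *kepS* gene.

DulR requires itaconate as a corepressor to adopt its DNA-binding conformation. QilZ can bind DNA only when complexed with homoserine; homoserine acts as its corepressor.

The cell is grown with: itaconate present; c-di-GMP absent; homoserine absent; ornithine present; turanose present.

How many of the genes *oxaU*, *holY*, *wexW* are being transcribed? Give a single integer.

Turanose is present, so TorT is inactive.
Required activator TorT is absent, so *oxaU* is not transcribed.
→ *oxaU* is OFF.
Ornithine is present, so GixU is active.
c-di-GMP is absent, so OxaY is active.
No repressor is bound and GixU and OxaY are active, so *kepS* is transcribed.
So KepS is produced and active.
With repressor KepS bound, *holY* is not transcribed.
→ *holY* is OFF.
Itaconate is present, so DulR is active.
Homoserine is absent, so QilZ is inactive.
With no repressor bound, *bexL* is transcribed.
So BexL is produced and active.
With repressor DulR bound, *wexW* is not transcribed.
→ *wexW* is OFF.
0 of the 3 genes are transcribed.

0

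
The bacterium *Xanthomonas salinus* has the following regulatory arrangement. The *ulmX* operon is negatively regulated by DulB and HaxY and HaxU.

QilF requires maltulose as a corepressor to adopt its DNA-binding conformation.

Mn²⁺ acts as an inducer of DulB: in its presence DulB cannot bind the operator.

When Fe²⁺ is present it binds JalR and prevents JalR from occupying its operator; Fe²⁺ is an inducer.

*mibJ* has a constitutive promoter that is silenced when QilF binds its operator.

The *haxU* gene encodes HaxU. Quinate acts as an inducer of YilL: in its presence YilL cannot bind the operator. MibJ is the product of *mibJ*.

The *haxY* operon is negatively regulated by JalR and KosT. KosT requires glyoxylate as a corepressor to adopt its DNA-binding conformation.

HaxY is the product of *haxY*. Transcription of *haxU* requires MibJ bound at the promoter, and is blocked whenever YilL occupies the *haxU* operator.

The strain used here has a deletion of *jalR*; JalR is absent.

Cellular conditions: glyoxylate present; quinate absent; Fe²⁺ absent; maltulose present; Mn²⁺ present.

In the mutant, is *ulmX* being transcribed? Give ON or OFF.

ON

Mn²⁺ is present, so DulB is inactive.
JalR is non-functional in this strain, so it has no effect.
Glyoxylate is present, so KosT is active.
With repressor KosT bound, *haxY* is not transcribed.
So HaxY is not produced.
Quinate is absent, so YilL is active.
Maltulose is present, so QilF is active.
With repressor QilF bound, *mibJ* is not transcribed.
So MibJ is not produced.
With repressor YilL bound, *haxU* is not transcribed.
So HaxU is not produced.
With no repressor bound, *ulmX* is transcribed.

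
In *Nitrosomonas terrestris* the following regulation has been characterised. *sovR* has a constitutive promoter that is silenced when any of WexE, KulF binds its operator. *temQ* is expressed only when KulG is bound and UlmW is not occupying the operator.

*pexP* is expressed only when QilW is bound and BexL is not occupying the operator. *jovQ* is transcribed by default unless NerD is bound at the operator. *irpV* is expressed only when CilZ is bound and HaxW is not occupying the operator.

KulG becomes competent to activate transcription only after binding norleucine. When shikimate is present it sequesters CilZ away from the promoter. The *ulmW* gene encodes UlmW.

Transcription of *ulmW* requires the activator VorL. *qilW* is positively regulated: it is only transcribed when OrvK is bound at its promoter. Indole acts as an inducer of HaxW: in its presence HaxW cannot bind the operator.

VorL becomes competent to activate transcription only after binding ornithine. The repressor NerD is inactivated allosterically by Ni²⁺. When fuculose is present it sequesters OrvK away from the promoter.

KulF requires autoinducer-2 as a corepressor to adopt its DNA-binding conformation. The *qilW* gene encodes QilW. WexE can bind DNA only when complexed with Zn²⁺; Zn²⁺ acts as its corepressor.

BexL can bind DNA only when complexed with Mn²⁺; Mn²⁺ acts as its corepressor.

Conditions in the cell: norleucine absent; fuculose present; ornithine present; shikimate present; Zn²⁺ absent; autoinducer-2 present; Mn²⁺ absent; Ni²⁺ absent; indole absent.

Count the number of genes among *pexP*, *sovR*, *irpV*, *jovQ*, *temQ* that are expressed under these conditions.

0

Fuculose is present, so OrvK is inactive.
Required activator OrvK is absent, so *qilW* is not transcribed.
So QilW is not produced.
Mn²⁺ is absent, so BexL is inactive.
Required activator QilW is absent, so *pexP* is not transcribed.
→ *pexP* is OFF.
Zn²⁺ is absent, so WexE is inactive.
Autoinducer-2 is present, so KulF is active.
With repressor KulF bound, *sovR* is not transcribed.
→ *sovR* is OFF.
Shikimate is present, so CilZ is inactive.
Indole is absent, so HaxW is active.
With repressor HaxW bound, *irpV* is not transcribed.
→ *irpV* is OFF.
Ni²⁺ is absent, so NerD is active.
With repressor NerD bound, *jovQ* is not transcribed.
→ *jovQ* is OFF.
Norleucine is absent, so KulG is inactive.
Ornithine is present, so VorL is active.
No repressor is bound and VorL is active, so *ulmW* is transcribed.
So UlmW is produced and active.
With repressor UlmW bound, *temQ* is not transcribed.
→ *temQ* is OFF.
0 of the 5 genes are transcribed.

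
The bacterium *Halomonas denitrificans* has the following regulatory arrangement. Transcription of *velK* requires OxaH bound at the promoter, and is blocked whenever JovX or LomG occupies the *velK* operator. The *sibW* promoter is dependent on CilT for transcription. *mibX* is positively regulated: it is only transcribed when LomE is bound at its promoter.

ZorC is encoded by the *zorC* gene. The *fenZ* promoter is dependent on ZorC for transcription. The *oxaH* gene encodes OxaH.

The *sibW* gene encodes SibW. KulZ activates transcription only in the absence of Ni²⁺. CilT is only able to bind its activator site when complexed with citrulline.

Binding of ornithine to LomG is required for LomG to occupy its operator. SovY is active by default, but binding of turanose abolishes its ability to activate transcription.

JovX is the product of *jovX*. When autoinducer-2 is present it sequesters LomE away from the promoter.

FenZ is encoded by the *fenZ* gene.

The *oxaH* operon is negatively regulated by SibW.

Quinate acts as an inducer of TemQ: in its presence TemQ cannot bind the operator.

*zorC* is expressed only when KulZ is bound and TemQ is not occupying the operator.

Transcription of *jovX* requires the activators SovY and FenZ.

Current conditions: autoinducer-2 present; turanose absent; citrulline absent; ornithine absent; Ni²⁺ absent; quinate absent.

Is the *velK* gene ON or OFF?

Turanose is absent, so SovY is active.
Quinate is absent, so TemQ is active.
Ni²⁺ is absent, so KulZ is active.
With repressor TemQ bound, *zorC* is not transcribed.
So ZorC is not produced.
Required activator ZorC is absent, so *fenZ* is not transcribed.
So FenZ is not produced.
Required activator FenZ is absent, so *jovX* is not transcribed.
So JovX is not produced.
Ornithine is absent, so LomG is inactive.
Citrulline is absent, so CilT is inactive.
Required activator CilT is absent, so *sibW* is not transcribed.
So SibW is not produced.
With no repressor bound, *oxaH* is transcribed.
So OxaH is produced and active.
No repressor is bound and OxaH is active, so *velK* is transcribed.

ON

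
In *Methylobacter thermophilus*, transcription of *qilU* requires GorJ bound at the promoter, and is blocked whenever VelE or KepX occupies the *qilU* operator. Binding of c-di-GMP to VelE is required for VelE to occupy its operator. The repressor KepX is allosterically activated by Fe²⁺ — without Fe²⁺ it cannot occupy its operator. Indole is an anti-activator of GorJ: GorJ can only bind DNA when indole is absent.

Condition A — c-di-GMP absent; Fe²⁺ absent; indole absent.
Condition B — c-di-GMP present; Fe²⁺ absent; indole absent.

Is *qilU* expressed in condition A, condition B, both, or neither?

A only

Condition A:
c-di-GMP is absent, so VelE is inactive.
Fe²⁺ is absent, so KepX is inactive.
Indole is absent, so GorJ is active.
No repressor is bound and GorJ is active, so *qilU* is transcribed.
→ *qilU* is ON in A.
Condition B:
c-di-GMP is present, so VelE is active.
Fe²⁺ is absent, so KepX is inactive.
Indole is absent, so GorJ is active.
With repressor VelE bound, *qilU* is not transcribed.
→ *qilU* is OFF in B.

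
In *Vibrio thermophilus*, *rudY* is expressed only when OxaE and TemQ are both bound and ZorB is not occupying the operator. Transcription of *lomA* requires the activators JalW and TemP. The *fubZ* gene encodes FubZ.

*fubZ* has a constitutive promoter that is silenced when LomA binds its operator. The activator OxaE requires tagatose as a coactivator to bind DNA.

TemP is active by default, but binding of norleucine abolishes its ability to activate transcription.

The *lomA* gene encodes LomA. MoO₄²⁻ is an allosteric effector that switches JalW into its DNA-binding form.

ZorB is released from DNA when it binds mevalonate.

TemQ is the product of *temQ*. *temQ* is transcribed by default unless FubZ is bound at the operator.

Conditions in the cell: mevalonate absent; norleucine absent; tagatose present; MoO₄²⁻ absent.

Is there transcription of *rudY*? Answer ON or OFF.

OFF

Tagatose is present, so OxaE is active.
Mevalonate is absent, so ZorB is active.
MoO₄²⁻ is absent, so JalW is inactive.
Norleucine is absent, so TemP is active.
Required activator JalW is absent, so *lomA* is not transcribed.
So LomA is not produced.
With no repressor bound, *fubZ* is transcribed.
So FubZ is produced and active.
With repressor FubZ bound, *temQ* is not transcribed.
So TemQ is not produced.
With repressor ZorB bound, *rudY* is not transcribed.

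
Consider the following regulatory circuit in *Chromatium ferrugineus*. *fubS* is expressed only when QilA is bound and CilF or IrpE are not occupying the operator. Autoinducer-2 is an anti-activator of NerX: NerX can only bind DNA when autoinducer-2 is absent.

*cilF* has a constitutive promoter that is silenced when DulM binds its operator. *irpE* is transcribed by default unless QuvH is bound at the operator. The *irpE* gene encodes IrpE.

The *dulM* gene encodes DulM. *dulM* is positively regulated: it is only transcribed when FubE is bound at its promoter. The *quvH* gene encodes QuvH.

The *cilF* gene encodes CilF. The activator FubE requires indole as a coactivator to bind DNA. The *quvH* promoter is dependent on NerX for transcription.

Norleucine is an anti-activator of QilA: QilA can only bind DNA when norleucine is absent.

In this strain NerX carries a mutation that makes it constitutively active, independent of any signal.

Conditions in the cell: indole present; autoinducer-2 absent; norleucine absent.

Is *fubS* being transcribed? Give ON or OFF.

ON

Indole is present, so FubE is active.
No repressor is bound and FubE is active, so *dulM* is transcribed.
So DulM is produced and active.
With repressor DulM bound, *cilF* is not transcribed.
So CilF is not produced.
Norleucine is absent, so QilA is active.
NerX is constitutively active in this strain.
No repressor is bound and NerX is active, so *quvH* is transcribed.
So QuvH is produced and active.
With repressor QuvH bound, *irpE* is not transcribed.
So IrpE is not produced.
No repressor is bound and QilA is active, so *fubS* is transcribed.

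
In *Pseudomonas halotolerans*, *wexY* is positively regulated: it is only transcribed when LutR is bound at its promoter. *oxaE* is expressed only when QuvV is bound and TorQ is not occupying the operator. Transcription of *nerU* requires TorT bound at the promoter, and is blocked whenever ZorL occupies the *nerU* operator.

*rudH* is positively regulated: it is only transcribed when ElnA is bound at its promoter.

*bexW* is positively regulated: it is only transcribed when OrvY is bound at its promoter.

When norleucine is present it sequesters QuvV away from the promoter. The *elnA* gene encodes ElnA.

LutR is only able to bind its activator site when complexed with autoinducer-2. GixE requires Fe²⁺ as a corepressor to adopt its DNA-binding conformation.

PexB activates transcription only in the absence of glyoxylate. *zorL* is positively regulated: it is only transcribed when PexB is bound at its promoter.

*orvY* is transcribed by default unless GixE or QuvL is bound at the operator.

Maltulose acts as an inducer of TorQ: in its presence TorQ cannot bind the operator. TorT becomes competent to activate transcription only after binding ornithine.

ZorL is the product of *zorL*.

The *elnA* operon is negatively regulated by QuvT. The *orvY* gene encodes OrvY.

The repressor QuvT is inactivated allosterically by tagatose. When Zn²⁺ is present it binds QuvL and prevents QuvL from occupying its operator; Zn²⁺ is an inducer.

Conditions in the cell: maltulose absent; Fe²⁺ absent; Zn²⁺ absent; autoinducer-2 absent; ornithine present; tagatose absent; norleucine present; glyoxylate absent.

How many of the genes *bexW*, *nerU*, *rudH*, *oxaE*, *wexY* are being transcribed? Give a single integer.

0

Fe²⁺ is absent, so GixE is inactive.
Zn²⁺ is absent, so QuvL is active.
With repressor QuvL bound, *orvY* is not transcribed.
So OrvY is not produced.
Required activator OrvY is absent, so *bexW* is not transcribed.
→ *bexW* is OFF.
Glyoxylate is absent, so PexB is active.
No repressor is bound and PexB is active, so *zorL* is transcribed.
So ZorL is produced and active.
Ornithine is present, so TorT is active.
With repressor ZorL bound, *nerU* is not transcribed.
→ *nerU* is OFF.
Tagatose is absent, so QuvT is active.
With repressor QuvT bound, *elnA* is not transcribed.
So ElnA is not produced.
Required activator ElnA is absent, so *rudH* is not transcribed.
→ *rudH* is OFF.
Maltulose is absent, so TorQ is active.
Norleucine is present, so QuvV is inactive.
With repressor TorQ bound, *oxaE* is not transcribed.
→ *oxaE* is OFF.
Autoinducer-2 is absent, so LutR is inactive.
Required activator LutR is absent, so *wexY* is not transcribed.
→ *wexY* is OFF.
0 of the 5 genes are transcribed.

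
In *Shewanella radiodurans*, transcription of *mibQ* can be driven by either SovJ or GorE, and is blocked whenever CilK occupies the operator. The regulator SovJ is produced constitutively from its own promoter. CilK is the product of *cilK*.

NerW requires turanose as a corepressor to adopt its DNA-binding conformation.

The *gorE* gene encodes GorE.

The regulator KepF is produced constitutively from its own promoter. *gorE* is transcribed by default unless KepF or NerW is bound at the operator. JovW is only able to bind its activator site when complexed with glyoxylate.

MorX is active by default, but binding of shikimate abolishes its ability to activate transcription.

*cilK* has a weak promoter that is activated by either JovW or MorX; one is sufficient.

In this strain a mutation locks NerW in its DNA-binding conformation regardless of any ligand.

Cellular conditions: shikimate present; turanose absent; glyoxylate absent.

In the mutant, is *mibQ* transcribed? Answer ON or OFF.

SovJ is produced constitutively and is active.
Glyoxylate is absent, so JovW is inactive.
Shikimate is present, so MorX is inactive.
No activator is available at the *cilK* promoter, so *cilK* is not transcribed.
So CilK is not produced.
KepF is produced constitutively and is active.
NerW is constitutively active in this strain.
With repressor KepF bound, *gorE* is not transcribed.
So GorE is not produced.
Activator SovJ is present, so *mibQ* is transcribed.

ON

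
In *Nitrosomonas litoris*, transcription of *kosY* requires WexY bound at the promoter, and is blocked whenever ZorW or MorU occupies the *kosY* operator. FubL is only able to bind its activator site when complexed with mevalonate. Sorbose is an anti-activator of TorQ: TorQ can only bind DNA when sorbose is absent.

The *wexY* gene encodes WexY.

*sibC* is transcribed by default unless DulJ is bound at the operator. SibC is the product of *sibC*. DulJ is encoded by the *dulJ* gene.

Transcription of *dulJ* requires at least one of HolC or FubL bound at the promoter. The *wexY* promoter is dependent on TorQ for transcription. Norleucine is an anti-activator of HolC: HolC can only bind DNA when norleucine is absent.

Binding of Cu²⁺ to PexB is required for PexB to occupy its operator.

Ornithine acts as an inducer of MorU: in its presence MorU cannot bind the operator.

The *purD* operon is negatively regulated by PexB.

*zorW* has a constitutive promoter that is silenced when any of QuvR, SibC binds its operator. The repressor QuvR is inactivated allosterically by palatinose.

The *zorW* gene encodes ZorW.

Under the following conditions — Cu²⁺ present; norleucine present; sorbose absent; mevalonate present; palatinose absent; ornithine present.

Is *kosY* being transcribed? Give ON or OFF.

ON

Palatinose is absent, so QuvR is active.
Norleucine is present, so HolC is inactive.
Mevalonate is present, so FubL is active.
Activator FubL is present, so *dulJ* is transcribed.
So DulJ is produced and active.
With repressor DulJ bound, *sibC* is not transcribed.
So SibC is not produced.
With repressor QuvR bound, *zorW* is not transcribed.
So ZorW is not produced.
Sorbose is absent, so TorQ is active.
No repressor is bound and TorQ is active, so *wexY* is transcribed.
So WexY is produced and active.
Ornithine is present, so MorU is inactive.
No repressor is bound and WexY is active, so *kosY* is transcribed.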